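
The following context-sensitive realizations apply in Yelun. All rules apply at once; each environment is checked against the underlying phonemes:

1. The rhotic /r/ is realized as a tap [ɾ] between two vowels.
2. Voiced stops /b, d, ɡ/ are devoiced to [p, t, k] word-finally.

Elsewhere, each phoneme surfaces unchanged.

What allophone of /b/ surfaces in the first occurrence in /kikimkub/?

[p]

/b/ meets the environment for rule 2 (word-finally) → [p].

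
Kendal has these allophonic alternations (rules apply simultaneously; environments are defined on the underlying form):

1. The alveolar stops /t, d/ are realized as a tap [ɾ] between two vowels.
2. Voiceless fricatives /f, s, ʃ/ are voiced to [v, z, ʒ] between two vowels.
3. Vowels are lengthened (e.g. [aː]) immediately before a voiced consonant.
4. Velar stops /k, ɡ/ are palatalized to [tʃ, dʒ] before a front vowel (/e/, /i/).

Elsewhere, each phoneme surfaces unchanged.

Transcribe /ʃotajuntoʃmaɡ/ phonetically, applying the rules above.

[ʃoɾaːjuːntoʃmaːɡ]

/ʃ/ (word-initial): rule 2 targets it, but not between two vowels → unchanged [ʃ].
/o/ (between /ʃ/ and /t/) is in the target of rule 3 but the environment (before a voiced consonant) is not met → [o].
/t/ (between /o/ and /a/) occurs between two vowels → [ɾ] by rule 1.
/a/ (between /t/ and /j/) occurs before a voiced consonant → [aː] by rule 3.
Rule 3 applies to /u/ (between /j/ and /n/: before a voiced consonant) → [uː].
/t/ (between /n/ and /o/): rule 1 targets it, but not between two vowels → unchanged [t].
/o/ (between /t/ and /ʃ/) fails the environment for rule 3, so it stays [o].
/ʃ/ (between /o/ and /m/) is in the target of rule 2 but the environment (between two vowels) is not met → [ʃ].
/a/ (between /m/ and /ɡ/): before a voiced consonant, so rule 3 applies → [aː].
/ɡ/ (word-final) fails the environment for rule 4, so it stays [ɡ].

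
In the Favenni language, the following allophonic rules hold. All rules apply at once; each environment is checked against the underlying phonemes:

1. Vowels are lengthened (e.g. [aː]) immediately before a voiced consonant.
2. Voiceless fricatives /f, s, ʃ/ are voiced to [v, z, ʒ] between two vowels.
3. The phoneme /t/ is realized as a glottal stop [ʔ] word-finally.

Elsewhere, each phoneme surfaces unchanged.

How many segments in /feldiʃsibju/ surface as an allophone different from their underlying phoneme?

Segments that undergo a rule: /e/ → [eː] (rule 1); /i/ → [iː] (rule 1).
All other segments surface unchanged.

2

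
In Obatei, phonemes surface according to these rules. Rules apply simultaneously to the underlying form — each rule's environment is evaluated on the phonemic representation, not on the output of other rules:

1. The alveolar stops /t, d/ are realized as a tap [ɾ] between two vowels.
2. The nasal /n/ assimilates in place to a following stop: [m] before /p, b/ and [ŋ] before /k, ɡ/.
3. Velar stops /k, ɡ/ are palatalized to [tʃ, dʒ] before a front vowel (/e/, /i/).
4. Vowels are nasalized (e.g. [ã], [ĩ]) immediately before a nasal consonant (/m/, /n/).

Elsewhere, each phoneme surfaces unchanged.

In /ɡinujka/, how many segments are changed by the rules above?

Segments that undergo a rule: /ɡ/ → [dʒ] (rule 3); /i/ → [ĩ] (rule 4).
All other segments surface unchanged.

2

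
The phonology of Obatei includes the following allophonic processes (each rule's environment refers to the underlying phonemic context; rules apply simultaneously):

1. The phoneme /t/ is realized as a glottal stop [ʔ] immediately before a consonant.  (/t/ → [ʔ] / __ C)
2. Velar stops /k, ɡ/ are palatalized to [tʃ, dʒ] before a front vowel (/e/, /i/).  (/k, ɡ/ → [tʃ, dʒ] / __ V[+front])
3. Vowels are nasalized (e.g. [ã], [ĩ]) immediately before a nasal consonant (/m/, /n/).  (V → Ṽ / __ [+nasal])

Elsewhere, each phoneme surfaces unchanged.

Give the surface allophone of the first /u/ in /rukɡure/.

[u]

/u/ (between /r/ and /k/) fails the environment for rule 3, so it stays [u].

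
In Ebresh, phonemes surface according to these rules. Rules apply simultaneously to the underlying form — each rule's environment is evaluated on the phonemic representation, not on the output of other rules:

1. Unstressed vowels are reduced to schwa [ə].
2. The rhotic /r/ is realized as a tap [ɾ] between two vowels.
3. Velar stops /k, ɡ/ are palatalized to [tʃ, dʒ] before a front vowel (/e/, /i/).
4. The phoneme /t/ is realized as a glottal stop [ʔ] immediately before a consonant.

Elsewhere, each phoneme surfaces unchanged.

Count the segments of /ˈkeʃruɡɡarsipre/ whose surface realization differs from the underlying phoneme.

5

Segments that undergo a rule: /k/ → [tʃ] (rule 3); /u/ → [ə] (rule 1); /a/ → [ə] (rule 1); /i/ → [ə] (rule 1); /e/ → [ə] (rule 1).
All other segments surface unchanged.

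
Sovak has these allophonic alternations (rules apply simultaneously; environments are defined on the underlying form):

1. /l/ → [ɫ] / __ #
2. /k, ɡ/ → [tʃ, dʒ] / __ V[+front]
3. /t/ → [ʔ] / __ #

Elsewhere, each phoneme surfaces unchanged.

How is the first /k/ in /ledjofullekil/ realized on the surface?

[tʃ]

/k/ (between /e/ and /i/) occurs before a front vowel → [tʃ] by rule 2.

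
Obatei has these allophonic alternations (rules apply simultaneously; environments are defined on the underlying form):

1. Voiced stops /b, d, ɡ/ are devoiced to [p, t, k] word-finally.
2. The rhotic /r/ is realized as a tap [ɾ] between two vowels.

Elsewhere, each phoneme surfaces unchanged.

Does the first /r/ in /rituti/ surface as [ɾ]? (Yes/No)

/r/ (word-initial) fails the environment for rule 2, so it stays [r].
The actual realization is [r], not [ɾ].

No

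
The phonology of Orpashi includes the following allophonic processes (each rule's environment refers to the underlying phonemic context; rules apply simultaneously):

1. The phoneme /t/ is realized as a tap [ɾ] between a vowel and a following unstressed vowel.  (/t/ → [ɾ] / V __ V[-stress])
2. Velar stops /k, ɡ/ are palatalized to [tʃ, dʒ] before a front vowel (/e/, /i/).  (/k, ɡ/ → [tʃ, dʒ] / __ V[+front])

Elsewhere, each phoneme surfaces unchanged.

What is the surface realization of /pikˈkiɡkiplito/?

/p/ stays [p].
/i/ (between /p/ and /k/): no rule targets it → [i].
/k/ — between /i/ and /k/; rule 2 does not apply here → [k].
/k/ (between /k/ and /i/) occurs before a front vowel → [tʃ] by rule 2.
/i/ (between /k/ and /ɡ/): no rule targets it → [i].
/ɡ/ (between /i/ and /k/) is in the target of rule 2 but the environment (before a front vowel) is not met → [ɡ].
Rule 2 applies to /k/ (between /ɡ/ and /i/: before a front vowel) → [tʃ].
/i/ (between /k/ and /p/) is unaffected → [i].
/p/ (between /i/ and /l/) is unaffected → [p].
/l/ stays [l].
/i/ stays [i].
Rule 1 applies to /t/ (between /i/ and /o/: between a vowel and a following unstressed vowel) → [ɾ].
/o/ stays [o].

[pikˈtʃiɡtʃipliɾo]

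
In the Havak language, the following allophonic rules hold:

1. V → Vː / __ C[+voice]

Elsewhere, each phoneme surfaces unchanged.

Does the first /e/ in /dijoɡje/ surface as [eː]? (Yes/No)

/e/ — word-final; rule 1 does not apply here → [e].
The actual realization is [e], not [eː].

No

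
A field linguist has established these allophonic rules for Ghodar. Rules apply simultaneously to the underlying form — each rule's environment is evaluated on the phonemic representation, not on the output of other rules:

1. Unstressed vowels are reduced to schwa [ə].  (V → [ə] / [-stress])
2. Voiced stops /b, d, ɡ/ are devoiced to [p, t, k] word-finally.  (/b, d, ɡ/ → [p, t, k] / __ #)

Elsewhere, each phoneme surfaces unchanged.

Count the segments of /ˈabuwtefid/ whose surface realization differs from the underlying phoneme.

4

Segments that undergo a rule: /u/ → [ə] (rule 1); /e/ → [ə] (rule 1); /i/ → [ə] (rule 1); /d/ → [t] (rule 2).
All other segments surface unchanged.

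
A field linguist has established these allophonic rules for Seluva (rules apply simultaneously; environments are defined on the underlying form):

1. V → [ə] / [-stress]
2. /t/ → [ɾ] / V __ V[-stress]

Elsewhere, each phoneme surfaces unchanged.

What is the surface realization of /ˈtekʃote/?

[ˈtekʃəɾə]

/t/ — word-initial; rule 2 does not apply here → [t].
/e/ (between /t/ and /k/) fails the environment for rule 1, so it stays [e].
/k/ stays [k].
/ʃ/ (between /k/ and /o/) is unaffected → [ʃ].
/o/ meets the environment for rule 1 (in an unstressed syllable) → [ə].
Rule 2 applies to /t/ (between /o/ and /e/: between a vowel and a following unstressed vowel) → [ɾ].
/e/ (word-final) occurs in an unstressed syllable → [ə] by rule 1.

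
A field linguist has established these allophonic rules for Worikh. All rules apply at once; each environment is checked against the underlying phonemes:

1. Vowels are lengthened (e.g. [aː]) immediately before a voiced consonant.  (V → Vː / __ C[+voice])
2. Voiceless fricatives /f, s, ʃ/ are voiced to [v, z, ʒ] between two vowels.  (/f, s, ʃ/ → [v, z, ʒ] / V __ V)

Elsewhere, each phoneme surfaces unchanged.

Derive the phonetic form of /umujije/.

[uːmuːjiːje]

/u/ meets the environment for rule 1 (before a voiced consonant) → [uː].
/m/ — not in any rule's target class → [m].
/u/ (between /m/ and /j/) occurs before a voiced consonant → [uː] by rule 1.
/j/ (between /u/ and /i/): no rule targets it → [j].
Rule 1 applies to /i/ (between /j/ and /j/: before a voiced consonant) → [iː].
/j/ — not in any rule's target class → [j].
/e/ (word-final) fails the environment for rule 1, so it stays [e].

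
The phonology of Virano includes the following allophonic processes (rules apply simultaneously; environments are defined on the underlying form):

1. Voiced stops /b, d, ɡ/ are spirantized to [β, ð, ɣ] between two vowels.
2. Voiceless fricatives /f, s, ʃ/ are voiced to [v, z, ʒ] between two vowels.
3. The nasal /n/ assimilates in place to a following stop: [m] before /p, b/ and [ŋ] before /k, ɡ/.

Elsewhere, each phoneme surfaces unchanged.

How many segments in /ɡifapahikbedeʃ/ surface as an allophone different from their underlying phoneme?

2

Segments that undergo a rule: /f/ → [v] (rule 2); /d/ → [ð] (rule 1).
All other segments surface unchanged.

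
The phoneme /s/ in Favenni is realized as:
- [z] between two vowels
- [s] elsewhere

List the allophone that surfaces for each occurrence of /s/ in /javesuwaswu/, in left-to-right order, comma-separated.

[z], [s]

Occurrence 1 (position 5): between two vowels → [z].
Occurrence 2 (position 9): no conditioning environment matches → elsewhere allophone [s].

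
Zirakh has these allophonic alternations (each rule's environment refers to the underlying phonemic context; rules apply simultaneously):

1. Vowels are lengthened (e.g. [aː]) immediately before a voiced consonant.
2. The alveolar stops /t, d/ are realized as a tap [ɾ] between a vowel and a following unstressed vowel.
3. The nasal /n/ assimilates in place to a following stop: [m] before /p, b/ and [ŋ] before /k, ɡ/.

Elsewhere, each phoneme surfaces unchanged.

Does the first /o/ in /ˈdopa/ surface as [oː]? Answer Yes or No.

/o/ (between /d/ and /p/) is in the target of rule 1 but the environment (before a voiced consonant) is not met → [o].
The actual realization is [o], not [oː].

No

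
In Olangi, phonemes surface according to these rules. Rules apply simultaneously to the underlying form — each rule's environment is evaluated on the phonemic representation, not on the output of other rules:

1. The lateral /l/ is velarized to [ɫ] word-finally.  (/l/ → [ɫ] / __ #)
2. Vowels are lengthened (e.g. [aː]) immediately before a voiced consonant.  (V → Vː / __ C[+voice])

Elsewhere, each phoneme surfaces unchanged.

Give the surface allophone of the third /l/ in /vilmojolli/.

/l/ — between /l/ and /i/; rule 1 does not apply here → [l].

[l]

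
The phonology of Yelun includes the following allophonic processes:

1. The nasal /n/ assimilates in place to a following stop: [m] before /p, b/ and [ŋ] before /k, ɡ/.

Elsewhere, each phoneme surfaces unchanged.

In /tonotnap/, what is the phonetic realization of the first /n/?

/n/ (between /o/ and /o/) fails the environment for rule 1, so it stays [n].

[n]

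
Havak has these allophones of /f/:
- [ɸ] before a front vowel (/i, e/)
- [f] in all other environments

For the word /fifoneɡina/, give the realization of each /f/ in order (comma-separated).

Occurrence 1 (position 1): before a front vowel (/i, e/) → [ɸ].
Occurrence 2 (position 3): no conditioning environment matches → elsewhere allophone [f].

[ɸ], [f]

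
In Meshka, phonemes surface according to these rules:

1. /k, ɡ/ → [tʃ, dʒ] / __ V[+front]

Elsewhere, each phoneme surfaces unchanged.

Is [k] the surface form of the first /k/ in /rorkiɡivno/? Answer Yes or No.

Rule 1 applies to /k/ (between /r/ and /i/: before a front vowel) → [tʃ].
The actual realization is [tʃ], not [k].

No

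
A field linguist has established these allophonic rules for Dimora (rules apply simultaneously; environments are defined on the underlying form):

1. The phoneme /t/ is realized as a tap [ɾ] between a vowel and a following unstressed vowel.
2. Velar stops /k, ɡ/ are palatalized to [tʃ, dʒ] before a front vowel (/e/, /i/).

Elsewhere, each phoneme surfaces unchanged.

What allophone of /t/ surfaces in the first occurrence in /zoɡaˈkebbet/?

[t]

/t/ — word-final; rule 1 does not apply here → [t].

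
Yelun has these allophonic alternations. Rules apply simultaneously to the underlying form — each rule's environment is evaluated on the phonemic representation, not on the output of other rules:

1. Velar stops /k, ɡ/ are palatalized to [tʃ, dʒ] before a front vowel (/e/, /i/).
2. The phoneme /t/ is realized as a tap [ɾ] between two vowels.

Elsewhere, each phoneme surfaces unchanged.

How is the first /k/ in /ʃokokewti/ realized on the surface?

[k]

/k/ (between /o/ and /o/) fails the environment for rule 1, so it stays [k].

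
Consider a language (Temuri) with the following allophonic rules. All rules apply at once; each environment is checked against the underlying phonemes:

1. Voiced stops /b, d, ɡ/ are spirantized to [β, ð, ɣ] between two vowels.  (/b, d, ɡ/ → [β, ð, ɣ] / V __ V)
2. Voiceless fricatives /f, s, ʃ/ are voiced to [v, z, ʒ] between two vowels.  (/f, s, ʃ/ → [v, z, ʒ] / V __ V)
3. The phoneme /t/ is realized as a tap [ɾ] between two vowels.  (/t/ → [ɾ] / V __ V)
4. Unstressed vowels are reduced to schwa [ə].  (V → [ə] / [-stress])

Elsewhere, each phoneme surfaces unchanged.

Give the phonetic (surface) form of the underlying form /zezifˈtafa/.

[zəzəfˈtavə]

/z/ stays [z].
/e/ (between /z/ and /z/): in an unstressed syllable, so rule 4 applies → [ə].
/z/ (between /e/ and /i/): no rule targets it → [z].
Rule 4 applies to /i/ (between /z/ and /f/: in an unstressed syllable) → [ə].
/f/ (between /i/ and /t/) fails the environment for rule 2, so it stays [f].
/t/ (between /f/ and /a/) fails the environment for rule 3, so it stays [t].
/a/ (between /t/ and /f/) is in the target of rule 4 but the environment (in an unstressed syllable) is not met → [a].
/f/ (between /a/ and /a/) occurs between two vowels → [v] by rule 2.
/a/ (word-final) occurs in an unstressed syllable → [ə] by rule 4.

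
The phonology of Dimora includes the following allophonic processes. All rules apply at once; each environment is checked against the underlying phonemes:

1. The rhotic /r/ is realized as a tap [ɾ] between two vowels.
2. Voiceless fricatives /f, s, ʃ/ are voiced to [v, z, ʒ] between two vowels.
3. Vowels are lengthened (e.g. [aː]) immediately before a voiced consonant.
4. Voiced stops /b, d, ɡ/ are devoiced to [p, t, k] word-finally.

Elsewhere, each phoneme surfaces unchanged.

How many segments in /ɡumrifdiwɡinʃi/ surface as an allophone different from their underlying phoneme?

3

Segments that undergo a rule: /u/ → [uː] (rule 3); /i/ → [iː] (rule 3); /i/ → [iː] (rule 3).
All other segments surface unchanged.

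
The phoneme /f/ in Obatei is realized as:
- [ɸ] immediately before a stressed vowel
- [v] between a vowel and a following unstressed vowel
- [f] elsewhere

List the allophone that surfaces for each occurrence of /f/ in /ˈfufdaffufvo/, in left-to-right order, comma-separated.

Occurrence 1 (position 1): immediately before a stressed vowel → [ɸ].
Occurrence 2 (position 3): no conditioning environment matches → elsewhere allophone [f].
Occurrence 3 (position 6): no conditioning environment matches → elsewhere allophone [f].
Occurrence 4 (position 7): no conditioning environment matches → elsewhere allophone [f].
Occurrence 5 (position 9): no conditioning environment matches → elsewhere allophone [f].

[ɸ], [f], [f], [f], [f]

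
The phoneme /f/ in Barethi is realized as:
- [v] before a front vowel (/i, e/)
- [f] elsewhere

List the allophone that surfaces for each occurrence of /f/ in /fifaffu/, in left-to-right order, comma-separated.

[v], [f], [f], [f]

Occurrence 1 (position 1): before a front vowel (/i, e/) → [v].
Occurrence 2 (position 3): no conditioning environment matches → elsewhere allophone [f].
Occurrence 3 (position 5): no conditioning environment matches → elsewhere allophone [f].
Occurrence 4 (position 6): no conditioning environment matches → elsewhere allophone [f].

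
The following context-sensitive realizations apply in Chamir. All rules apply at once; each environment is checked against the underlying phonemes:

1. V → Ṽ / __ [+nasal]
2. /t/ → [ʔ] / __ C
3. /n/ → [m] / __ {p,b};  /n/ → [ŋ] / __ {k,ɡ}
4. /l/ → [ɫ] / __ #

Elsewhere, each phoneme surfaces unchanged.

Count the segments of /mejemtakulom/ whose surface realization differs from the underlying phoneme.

Segments that undergo a rule: /e/ → [ẽ] (rule 1); /o/ → [õ] (rule 1).
All other segments surface unchanged.

2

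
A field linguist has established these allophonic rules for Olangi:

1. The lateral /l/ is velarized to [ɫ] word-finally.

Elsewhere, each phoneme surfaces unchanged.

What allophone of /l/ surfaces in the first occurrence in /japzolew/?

/l/ (between /o/ and /e/) fails the environment for rule 1, so it stays [l].

[l]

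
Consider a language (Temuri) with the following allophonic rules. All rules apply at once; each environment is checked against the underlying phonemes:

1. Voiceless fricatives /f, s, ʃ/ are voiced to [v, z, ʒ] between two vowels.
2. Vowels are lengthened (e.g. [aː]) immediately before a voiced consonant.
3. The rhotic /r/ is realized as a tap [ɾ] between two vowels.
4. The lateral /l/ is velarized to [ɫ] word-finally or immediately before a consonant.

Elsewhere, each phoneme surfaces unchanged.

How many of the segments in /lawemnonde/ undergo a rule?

Segments that undergo a rule: /a/ → [aː] (rule 2); /e/ → [eː] (rule 2); /o/ → [oː] (rule 2).
All other segments surface unchanged.

3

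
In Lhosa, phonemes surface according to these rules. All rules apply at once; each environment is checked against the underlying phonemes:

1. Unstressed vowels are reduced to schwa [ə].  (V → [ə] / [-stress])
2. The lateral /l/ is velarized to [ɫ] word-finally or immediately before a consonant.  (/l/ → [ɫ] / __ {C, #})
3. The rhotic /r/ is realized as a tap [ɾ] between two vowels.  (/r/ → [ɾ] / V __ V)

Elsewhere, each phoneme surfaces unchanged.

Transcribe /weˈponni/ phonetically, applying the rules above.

Rule 1 applies to /e/ (between /w/ and /p/: in an unstressed syllable) → [ə].
/o/ — between /p/ and /n/; rule 1 does not apply here → [o].
/i/ (word-final): in an unstressed syllable, so rule 1 applies → [ə].

[wəˈponnə]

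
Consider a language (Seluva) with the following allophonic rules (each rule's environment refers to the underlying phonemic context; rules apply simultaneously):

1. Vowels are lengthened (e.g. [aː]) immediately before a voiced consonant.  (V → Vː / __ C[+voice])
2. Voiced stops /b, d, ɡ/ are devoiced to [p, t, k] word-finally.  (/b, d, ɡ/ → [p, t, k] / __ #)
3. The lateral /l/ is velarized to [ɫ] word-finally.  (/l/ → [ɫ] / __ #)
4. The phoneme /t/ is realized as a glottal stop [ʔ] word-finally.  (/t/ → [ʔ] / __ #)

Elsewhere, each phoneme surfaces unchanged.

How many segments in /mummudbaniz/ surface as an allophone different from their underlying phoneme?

4

Segments that undergo a rule: /u/ → [uː] (rule 1); /u/ → [uː] (rule 1); /a/ → [aː] (rule 1); /i/ → [iː] (rule 1).
All other segments surface unchanged.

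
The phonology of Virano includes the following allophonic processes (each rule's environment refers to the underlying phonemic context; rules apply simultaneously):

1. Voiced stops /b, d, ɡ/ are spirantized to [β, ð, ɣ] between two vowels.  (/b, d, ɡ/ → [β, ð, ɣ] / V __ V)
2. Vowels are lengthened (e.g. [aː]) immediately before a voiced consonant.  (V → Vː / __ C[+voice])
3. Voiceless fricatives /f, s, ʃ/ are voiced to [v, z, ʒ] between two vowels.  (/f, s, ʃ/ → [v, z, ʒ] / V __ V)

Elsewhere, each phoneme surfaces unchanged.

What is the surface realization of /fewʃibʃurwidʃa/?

/f/ (word-initial): rule 3 targets it, but not between two vowels → unchanged [f].
/e/ (between /f/ and /w/) occurs before a voiced consonant → [eː] by rule 2.
/w/ stays [w].
/ʃ/ (between /w/ and /i/) is in the target of rule 3 but the environment (between two vowels) is not met → [ʃ].
/i/ (between /ʃ/ and /b/) occurs before a voiced consonant → [iː] by rule 2.
/b/ (between /i/ and /ʃ/): rule 1 targets it, but not between two vowels → unchanged [b].
/ʃ/ (between /b/ and /u/) fails the environment for rule 3, so it stays [ʃ].
/u/ (between /ʃ/ and /r/) occurs before a voiced consonant → [uː] by rule 2.
/r/ stays [r].
/w/ stays [w].
/i/ meets the environment for rule 2 (before a voiced consonant) → [iː].
/d/ (between /i/ and /ʃ/) is in the target of rule 1 but the environment (between two vowels) is not met → [d].
/ʃ/ (between /d/ and /a/) is in the target of rule 3 but the environment (between two vowels) is not met → [ʃ].
/a/ (word-final): rule 2 targets it, but not before a voiced consonant → unchanged [a].

[feːwʃiːbʃuːrwiːdʃa]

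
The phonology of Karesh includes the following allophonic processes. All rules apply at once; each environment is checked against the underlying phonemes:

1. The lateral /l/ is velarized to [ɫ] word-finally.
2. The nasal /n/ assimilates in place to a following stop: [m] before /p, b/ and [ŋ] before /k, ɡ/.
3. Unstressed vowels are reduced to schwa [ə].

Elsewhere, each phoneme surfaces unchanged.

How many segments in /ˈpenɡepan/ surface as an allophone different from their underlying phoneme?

Segments that undergo a rule: /n/ → [ŋ] (rule 2); /e/ → [ə] (rule 3); /a/ → [ə] (rule 3).
All other segments surface unchanged.

3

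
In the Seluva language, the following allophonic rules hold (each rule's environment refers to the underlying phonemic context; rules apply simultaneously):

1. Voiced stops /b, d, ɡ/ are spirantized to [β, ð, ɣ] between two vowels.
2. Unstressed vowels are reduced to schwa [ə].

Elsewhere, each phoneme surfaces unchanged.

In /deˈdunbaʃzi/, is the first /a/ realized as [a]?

/a/ (between /b/ and /ʃ/): in an unstressed syllable, so rule 2 applies → [ə].
The actual realization is [ə], not [a].

No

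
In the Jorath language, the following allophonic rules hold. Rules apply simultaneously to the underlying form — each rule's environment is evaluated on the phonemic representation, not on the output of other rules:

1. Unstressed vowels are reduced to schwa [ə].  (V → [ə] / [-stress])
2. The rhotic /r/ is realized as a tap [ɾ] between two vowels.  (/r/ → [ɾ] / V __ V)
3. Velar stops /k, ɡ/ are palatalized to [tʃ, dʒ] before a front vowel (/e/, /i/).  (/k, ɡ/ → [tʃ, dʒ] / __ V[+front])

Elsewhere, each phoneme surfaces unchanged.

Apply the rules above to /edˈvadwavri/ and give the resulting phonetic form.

[ədˈvadwəvrə]

/e/ (word-initial) occurs in an unstressed syllable → [ə] by rule 1.
/a/ (between /v/ and /d/): rule 1 targets it, but not in an unstressed syllable → unchanged [a].
/a/ meets the environment for rule 1 (in an unstressed syllable) → [ə].
/r/ (between /v/ and /i/) is in the target of rule 2 but the environment (between two vowels) is not met → [r].
/i/ (word-final) occurs in an unstressed syllable → [ə] by rule 1.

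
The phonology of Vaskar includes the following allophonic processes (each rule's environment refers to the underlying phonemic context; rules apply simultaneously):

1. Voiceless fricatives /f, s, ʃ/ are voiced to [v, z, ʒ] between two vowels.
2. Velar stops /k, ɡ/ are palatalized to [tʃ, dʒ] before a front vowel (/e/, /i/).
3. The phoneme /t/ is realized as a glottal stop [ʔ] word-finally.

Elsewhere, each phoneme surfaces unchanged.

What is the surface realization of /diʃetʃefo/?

/ʃ/ (between /i/ and /e/): between two vowels, so rule 1 applies → [ʒ].
/t/ — between /e/ and /ʃ/; rule 3 does not apply here → [t].
/ʃ/ — between /t/ and /e/; rule 1 does not apply here → [ʃ].
/f/ (between /e/ and /o/): between two vowels, so rule 1 applies → [v].

[diʒetʃevo]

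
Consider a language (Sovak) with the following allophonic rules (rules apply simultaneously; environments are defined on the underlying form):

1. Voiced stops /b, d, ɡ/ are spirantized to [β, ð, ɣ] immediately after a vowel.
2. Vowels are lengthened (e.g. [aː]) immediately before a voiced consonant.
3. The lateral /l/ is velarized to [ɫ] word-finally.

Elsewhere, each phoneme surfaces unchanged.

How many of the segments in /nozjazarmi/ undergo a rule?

3

Segments that undergo a rule: /o/ → [oː] (rule 2); /a/ → [aː] (rule 2); /a/ → [aː] (rule 2).
All other segments surface unchanged.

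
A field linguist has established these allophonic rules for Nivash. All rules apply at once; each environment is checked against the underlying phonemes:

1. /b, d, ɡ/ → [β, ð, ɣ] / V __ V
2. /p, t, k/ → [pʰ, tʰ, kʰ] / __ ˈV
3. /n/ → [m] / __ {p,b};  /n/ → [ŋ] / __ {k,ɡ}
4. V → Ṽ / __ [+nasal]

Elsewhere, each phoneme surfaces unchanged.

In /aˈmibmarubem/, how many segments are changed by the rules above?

Segments that undergo a rule: /a/ → [ã] (rule 4); /b/ → [β] (rule 1); /e/ → [ẽ] (rule 4).
All other segments surface unchanged.

3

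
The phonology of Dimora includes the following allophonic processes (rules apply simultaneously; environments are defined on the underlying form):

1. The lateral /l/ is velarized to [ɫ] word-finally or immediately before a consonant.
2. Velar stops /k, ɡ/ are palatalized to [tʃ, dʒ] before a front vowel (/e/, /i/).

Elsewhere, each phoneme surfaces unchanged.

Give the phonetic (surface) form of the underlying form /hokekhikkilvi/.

/k/ (between /o/ and /e/) occurs before a front vowel → [tʃ] by rule 2.
/k/ — between /e/ and /h/; rule 2 does not apply here → [k].
/k/ — between /i/ and /k/; rule 2 does not apply here → [k].
/k/ (between /k/ and /i/): before a front vowel, so rule 2 applies → [tʃ].
Rule 1 applies to /l/ (between /i/ and /v/: word-finally or immediately before a consonant) → [ɫ].

[hotʃekhiktʃiɫvi]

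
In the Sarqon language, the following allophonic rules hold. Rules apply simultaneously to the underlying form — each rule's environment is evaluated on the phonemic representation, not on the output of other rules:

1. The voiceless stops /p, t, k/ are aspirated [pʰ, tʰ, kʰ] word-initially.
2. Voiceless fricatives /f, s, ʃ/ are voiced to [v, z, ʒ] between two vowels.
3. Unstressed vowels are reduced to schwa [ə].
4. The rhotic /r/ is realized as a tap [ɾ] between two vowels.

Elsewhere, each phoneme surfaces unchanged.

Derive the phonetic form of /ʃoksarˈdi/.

[ʃəksərˈdi]

/ʃ/ — word-initial; rule 2 does not apply here → [ʃ].
/o/ (between /ʃ/ and /k/): in an unstressed syllable, so rule 3 applies → [ə].
/k/ — between /o/ and /s/; rule 1 does not apply here → [k].
/s/ (between /k/ and /a/) fails the environment for rule 2, so it stays [s].
/a/ meets the environment for rule 3 (in an unstressed syllable) → [ə].
/r/ — between /a/ and /d/; rule 4 does not apply here → [r].
/d/ (between /r/ and /i/) is unaffected → [d].
/i/ (word-final) fails the environment for rule 3, so it stays [i].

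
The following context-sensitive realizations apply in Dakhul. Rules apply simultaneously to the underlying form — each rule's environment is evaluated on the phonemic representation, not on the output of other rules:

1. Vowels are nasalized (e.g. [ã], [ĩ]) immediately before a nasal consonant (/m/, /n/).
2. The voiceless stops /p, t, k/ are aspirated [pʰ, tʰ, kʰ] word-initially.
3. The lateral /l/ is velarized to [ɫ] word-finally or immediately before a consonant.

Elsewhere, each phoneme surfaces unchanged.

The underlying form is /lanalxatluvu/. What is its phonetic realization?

/l/ — word-initial; rule 3 does not apply here → [l].
Rule 1 applies to /a/ (between /l/ and /n/: before a nasal consonant) → [ã].
/n/ (between /a/ and /a/) is unaffected → [n].
/a/ (between /n/ and /l/) fails the environment for rule 1, so it stays [a].
/l/ meets the environment for rule 3 (word-finally or immediately before a consonant) → [ɫ].
/x/ (between /l/ and /a/) is unaffected → [x].
/a/ (between /x/ and /t/) fails the environment for rule 1, so it stays [a].
/t/ (between /a/ and /l/) fails the environment for rule 2, so it stays [t].
/l/ (between /t/ and /u/) fails the environment for rule 3, so it stays [l].
/u/ (between /l/ and /v/) fails the environment for rule 1, so it stays [u].
/v/ — not in any rule's target class → [v].
/u/ — word-final; rule 1 does not apply here → [u].

[lãnaɫxatluvu]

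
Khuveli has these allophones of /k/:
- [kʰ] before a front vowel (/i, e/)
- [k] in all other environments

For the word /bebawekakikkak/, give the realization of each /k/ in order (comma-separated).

[k], [kʰ], [k], [k], [k]

Occurrence 1 (position 7): no conditioning environment matches → elsewhere allophone [k].
Occurrence 2 (position 9): before a front vowel (/i, e/) → [kʰ].
Occurrence 3 (position 11): no conditioning environment matches → elsewhere allophone [k].
Occurrence 4 (position 12): no conditioning environment matches → elsewhere allophone [k].
Occurrence 5 (position 14): no conditioning environment matches → elsewhere allophone [k].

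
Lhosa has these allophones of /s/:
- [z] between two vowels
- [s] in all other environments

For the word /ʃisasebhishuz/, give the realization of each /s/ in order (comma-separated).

[z], [z], [s]

Occurrence 1 (position 3): between two vowels → [z].
Occurrence 2 (position 5): between two vowels → [z].
Occurrence 3 (position 10): no conditioning environment matches → elsewhere allophone [s].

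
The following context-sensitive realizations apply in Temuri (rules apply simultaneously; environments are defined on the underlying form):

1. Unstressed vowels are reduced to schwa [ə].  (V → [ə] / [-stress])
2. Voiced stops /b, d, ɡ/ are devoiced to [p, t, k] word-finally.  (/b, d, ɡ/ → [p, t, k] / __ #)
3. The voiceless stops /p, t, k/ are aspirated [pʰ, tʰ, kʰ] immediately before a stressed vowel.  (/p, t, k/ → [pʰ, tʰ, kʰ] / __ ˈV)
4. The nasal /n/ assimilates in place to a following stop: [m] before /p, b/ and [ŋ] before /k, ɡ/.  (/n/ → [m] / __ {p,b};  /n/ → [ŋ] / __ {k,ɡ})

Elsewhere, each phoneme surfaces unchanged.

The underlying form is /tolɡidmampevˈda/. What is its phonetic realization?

/t/ (word-initial): rule 3 targets it, but not immediately before a stressed vowel → unchanged [t].
/o/ meets the environment for rule 1 (in an unstressed syllable) → [ə].
/l/ stays [l].
/ɡ/ (between /l/ and /i/): rule 2 targets it, but not word-finally → unchanged [ɡ].
/i/ — between /ɡ/ and /d/, in an unstressed syllable — surfaces as [ə] (rule 1).
/d/ (between /i/ and /m/) fails the environment for rule 2, so it stays [d].
/m/ (between /d/ and /a/) is unaffected → [m].
/a/ (between /m/ and /m/): in an unstressed syllable, so rule 1 applies → [ə].
/m/ — not in any rule's target class → [m].
/p/ (between /m/ and /e/) fails the environment for rule 3, so it stays [p].
/e/ meets the environment for rule 1 (in an unstressed syllable) → [ə].
/v/ stays [v].
/d/ (between /v/ and /a/): rule 2 targets it, but not word-finally → unchanged [d].
/a/ — word-final; rule 1 does not apply here → [a].

[təlɡədməmpəvˈda]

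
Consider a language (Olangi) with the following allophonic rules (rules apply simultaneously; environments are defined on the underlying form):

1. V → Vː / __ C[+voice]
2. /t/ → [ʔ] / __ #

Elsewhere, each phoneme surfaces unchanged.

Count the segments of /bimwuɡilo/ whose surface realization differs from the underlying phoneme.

3

Segments that undergo a rule: /i/ → [iː] (rule 1); /u/ → [uː] (rule 1); /i/ → [iː] (rule 1).
All other segments surface unchanged.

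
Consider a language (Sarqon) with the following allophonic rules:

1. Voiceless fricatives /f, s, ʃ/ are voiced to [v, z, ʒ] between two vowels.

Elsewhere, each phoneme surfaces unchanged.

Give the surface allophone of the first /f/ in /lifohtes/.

[v]

/f/ — between /i/ and /o/, between two vowels — surfaces as [v] (rule 1).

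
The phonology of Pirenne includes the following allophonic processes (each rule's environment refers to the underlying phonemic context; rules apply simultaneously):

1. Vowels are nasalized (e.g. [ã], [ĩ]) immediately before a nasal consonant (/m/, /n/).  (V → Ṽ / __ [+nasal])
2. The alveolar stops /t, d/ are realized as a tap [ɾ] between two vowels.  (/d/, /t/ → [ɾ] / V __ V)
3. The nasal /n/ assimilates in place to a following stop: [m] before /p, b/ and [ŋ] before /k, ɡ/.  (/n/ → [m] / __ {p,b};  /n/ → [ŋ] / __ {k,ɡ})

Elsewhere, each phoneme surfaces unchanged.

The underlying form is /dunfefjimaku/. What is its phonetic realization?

[dũnfefjĩmaku]

/d/ — word-initial; rule 2 does not apply here → [d].
/u/ (between /d/ and /n/) occurs before a nasal consonant → [ũ] by rule 1.
/n/ (between /u/ and /f/) fails the environment for rule 3, so it stays [n].
/f/ stays [f].
/e/ — between /f/ and /f/; rule 1 does not apply here → [e].
/f/ (between /e/ and /j/) is unaffected → [f].
/j/ (between /f/ and /i/) is unaffected → [j].
/i/ (between /j/ and /m/) occurs before a nasal consonant → [ĩ] by rule 1.
/m/ stays [m].
/a/ (between /m/ and /k/) is in the target of rule 1 but the environment (before a nasal consonant) is not met → [a].
/k/ — not in any rule's target class → [k].
/u/ (word-final) fails the environment for rule 1, so it stays [u].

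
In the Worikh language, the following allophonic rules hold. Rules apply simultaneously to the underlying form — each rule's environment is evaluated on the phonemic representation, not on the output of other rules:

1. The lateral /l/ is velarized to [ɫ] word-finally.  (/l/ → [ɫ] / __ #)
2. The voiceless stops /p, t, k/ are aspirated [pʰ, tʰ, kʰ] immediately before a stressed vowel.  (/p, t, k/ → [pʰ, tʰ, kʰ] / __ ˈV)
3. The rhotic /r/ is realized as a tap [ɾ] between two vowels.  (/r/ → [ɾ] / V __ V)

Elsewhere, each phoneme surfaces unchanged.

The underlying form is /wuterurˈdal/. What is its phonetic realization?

[wuteɾurˈdaɫ]

/w/ stays [w].
/u/ (between /w/ and /t/): no rule targets it → [u].
/t/ (between /u/ and /e/) is in the target of rule 2 but the environment (immediately before a stressed vowel) is not met → [t].
/e/ — not in any rule's target class → [e].
/r/ (between /e/ and /u/): between two vowels, so rule 3 applies → [ɾ].
/u/ (between /r/ and /r/): no rule targets it → [u].
/r/ (between /u/ and /d/): rule 3 targets it, but not between two vowels → unchanged [r].
/d/ stays [d].
/a/ stays [a].
/l/ (word-final) occurs word-finally → [ɫ] by rule 1.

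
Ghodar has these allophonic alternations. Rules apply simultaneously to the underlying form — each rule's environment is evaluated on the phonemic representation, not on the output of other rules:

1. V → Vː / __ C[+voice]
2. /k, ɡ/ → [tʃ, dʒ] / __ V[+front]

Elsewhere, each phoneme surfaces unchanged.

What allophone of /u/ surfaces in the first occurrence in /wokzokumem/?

/u/ meets the environment for rule 1 (before a voiced consonant) → [uː].

[uː]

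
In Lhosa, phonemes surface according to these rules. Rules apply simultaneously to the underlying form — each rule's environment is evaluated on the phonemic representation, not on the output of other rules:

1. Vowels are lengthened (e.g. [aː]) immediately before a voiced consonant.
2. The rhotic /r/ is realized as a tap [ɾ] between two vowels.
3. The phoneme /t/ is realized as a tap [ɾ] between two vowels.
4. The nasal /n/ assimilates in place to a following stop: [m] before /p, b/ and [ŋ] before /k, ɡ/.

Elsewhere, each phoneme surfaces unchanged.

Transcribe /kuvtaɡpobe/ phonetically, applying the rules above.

[kuːvtaːɡpoːbe]

/k/ — not in any rule's target class → [k].
/u/ (between /k/ and /v/): before a voiced consonant, so rule 1 applies → [uː].
/v/ (between /u/ and /t/) is unaffected → [v].
/t/ (between /v/ and /a/) is in the target of rule 3 but the environment (between two vowels) is not met → [t].
Rule 1 applies to /a/ (between /t/ and /ɡ/: before a voiced consonant) → [aː].
/ɡ/ (between /a/ and /p/): no rule targets it → [ɡ].
/p/ stays [p].
/o/ — between /p/ and /b/, before a voiced consonant — surfaces as [oː] (rule 1).
/b/ — not in any rule's target class → [b].
/e/ (word-final): rule 1 targets it, but not before a voiced consonant → unchanged [e].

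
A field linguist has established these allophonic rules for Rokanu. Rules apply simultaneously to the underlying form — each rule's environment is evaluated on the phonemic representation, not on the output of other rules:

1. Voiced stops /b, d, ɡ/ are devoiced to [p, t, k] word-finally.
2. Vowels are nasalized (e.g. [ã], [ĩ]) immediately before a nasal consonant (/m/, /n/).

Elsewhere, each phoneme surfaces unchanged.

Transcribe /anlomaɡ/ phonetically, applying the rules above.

/a/ (word-initial): before a nasal consonant, so rule 2 applies → [ã].
/n/ — not in any rule's target class → [n].
/l/ stays [l].
/o/ (between /l/ and /m/) occurs before a nasal consonant → [õ] by rule 2.
/m/ (between /o/ and /a/) is unaffected → [m].
/a/ — between /m/ and /ɡ/; rule 2 does not apply here → [a].
/ɡ/ — word-final, word-finally — surfaces as [k] (rule 1).

[ãnlõmak]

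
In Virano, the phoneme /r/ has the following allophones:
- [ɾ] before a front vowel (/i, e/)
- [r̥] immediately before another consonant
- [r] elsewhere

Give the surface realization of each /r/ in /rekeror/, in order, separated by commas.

Occurrence 1 (position 1): before a front vowel (/i, e/) → [ɾ].
Occurrence 2 (position 5): no conditioning environment matches → elsewhere allophone [r].
Occurrence 3 (position 7): no conditioning environment matches → elsewhere allophone [r].

[ɾ], [r], [r]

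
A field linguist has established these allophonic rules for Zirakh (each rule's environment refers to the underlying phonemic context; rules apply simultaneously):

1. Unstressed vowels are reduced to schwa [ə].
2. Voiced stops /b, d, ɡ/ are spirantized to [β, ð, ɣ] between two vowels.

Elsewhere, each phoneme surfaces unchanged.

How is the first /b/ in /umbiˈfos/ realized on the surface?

[b]

/b/ (between /m/ and /i/) fails the environment for rule 2, so it stays [b].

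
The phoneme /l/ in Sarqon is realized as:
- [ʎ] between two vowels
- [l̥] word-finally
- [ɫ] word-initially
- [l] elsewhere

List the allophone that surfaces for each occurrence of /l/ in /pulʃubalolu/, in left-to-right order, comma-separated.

[l], [ʎ], [ʎ]

Occurrence 1 (position 3): no conditioning environment matches → elsewhere allophone [l].
Occurrence 2 (position 8): between two vowels → [ʎ].
Occurrence 3 (position 10): between two vowels → [ʎ].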